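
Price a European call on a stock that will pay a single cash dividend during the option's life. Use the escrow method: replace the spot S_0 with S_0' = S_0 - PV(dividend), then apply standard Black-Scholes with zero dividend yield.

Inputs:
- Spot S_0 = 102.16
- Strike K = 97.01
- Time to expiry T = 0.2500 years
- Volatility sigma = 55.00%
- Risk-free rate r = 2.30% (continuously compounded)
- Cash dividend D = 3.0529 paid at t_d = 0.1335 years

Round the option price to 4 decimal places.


Answer: Price = 12.0776

Derivation:
PV(D) = D * exp(-r * t_d) = 3.0529 * 0.99693421 = 3.04354045
S_0' = S_0 - PV(D) = 102.1600 - 3.04354045 = 99.11645955
d1 = (ln(S_0'/K) + (r + sigma^2/2)*T) / (sigma*sqrt(T)) = 0.23652346
d2 = d1 - sigma*sqrt(T) = -0.03847654
exp(-rT) = 0.99426650
N(d1) = 0.59348675; N(d2) = 0.48465387
C = S_0' * N(d1) - K * exp(-rT) * N(d2) = 99.11645955 * 0.59348675 - 97.0100 * 0.99426650 * 0.48465387 = 12.0776


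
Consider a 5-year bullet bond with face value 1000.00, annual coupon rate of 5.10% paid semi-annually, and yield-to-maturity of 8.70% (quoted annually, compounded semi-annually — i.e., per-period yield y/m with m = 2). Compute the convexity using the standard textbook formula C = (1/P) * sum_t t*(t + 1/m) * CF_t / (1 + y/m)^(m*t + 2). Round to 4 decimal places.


Coupon per period c = face * coupon_rate / m = 25.500000
Periods per year m = 2; per-period yield y/m = 0.043500
Number of cashflows N = 10
Cashflows (t years, CF_t, discount factor 1/(1+y/m)^(m*t), PV):
  t = 0.5000: CF_t = 25.500000, DF = 0.958313, PV = 24.436991
  t = 1.0000: CF_t = 25.500000, DF = 0.918365, PV = 23.418295
  t = 1.5000: CF_t = 25.500000, DF = 0.880081, PV = 22.442065
  t = 2.0000: CF_t = 25.500000, DF = 0.843393, PV = 21.506531
  t = 2.5000: CF_t = 25.500000, DF = 0.808235, PV = 20.609996
  t = 3.0000: CF_t = 25.500000, DF = 0.774543, PV = 19.750835
  t = 3.5000: CF_t = 25.500000, DF = 0.742254, PV = 18.927489
  t = 4.0000: CF_t = 25.500000, DF = 0.711312, PV = 18.138466
  t = 4.5000: CF_t = 25.500000, DF = 0.681660, PV = 17.382334
  t = 5.0000: CF_t = 1025.500000, DF = 0.653244, PV = 669.901778
Price P = sum_t PV_t = 856.514781
Convexity numerator sum_t t*(t + 1/m) * CF_t / (1+y/m)^(m*t + 2):
  t = 0.5000: term = 11.221033
  t = 1.0000: term = 32.259797
  t = 1.5000: term = 61.829989
  t = 2.0000: term = 98.754175
  t = 2.5000: term = 141.956169
  t = 3.0000: term = 190.453892
  t = 3.5000: term = 243.352681
  t = 4.0000: term = 299.839021
  t = 4.5000: term = 359.174678
  t = 5.0000: term = 16918.385547
Convexity = (1/P) * sum = 18357.226981 / 856.514781 = 21.432470

Answer: Convexity = 21.4325


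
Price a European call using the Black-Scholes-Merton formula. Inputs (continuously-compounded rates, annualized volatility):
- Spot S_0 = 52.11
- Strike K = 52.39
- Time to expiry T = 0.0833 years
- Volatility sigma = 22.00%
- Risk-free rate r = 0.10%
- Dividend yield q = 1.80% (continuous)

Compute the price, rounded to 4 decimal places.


Answer: Price = 1.1529

Derivation:
d1 = (ln(S/K) + (r - q + 0.5*sigma^2) * T) / (sigma * sqrt(T)) = -0.07495145
d2 = d1 - sigma * sqrt(T) = -0.13844728
exp(-rT) = 0.99991670; exp(-qT) = 0.99850172
C = S_0 * exp(-qT) * N(d1) - K * exp(-rT) * N(d2)
N(d1) = 0.47012667; N(d2) = 0.44494347
C = 52.1100 * 0.99850172 * 0.47012667 - 52.3900 * 0.99991670 * 0.44494347 = 1.1529


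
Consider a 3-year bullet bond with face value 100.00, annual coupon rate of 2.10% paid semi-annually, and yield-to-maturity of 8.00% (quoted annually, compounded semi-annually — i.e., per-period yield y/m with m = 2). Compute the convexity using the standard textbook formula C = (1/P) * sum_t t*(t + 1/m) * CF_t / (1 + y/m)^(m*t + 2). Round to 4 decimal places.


Answer: Convexity = 9.3430

Derivation:
Coupon per period c = face * coupon_rate / m = 1.050000
Periods per year m = 2; per-period yield y/m = 0.040000
Number of cashflows N = 6
Cashflows (t years, CF_t, discount factor 1/(1+y/m)^(m*t), PV):
  t = 0.5000: CF_t = 1.050000, DF = 0.961538, PV = 1.009615
  t = 1.0000: CF_t = 1.050000, DF = 0.924556, PV = 0.970784
  t = 1.5000: CF_t = 1.050000, DF = 0.888996, PV = 0.933446
  t = 2.0000: CF_t = 1.050000, DF = 0.854804, PV = 0.897544
  t = 2.5000: CF_t = 1.050000, DF = 0.821927, PV = 0.863023
  t = 3.0000: CF_t = 101.050000, DF = 0.790315, PV = 79.861283
Price P = sum_t PV_t = 84.535696
Convexity numerator sum_t t*(t + 1/m) * CF_t / (1+y/m)^(m*t + 2):
  t = 0.5000: term = 0.466723
  t = 1.0000: term = 1.346317
  t = 1.5000: term = 2.589070
  t = 2.0000: term = 4.149151
  t = 2.5000: term = 5.984353
  t = 3.0000: term = 775.280575
Convexity = (1/P) * sum = 789.816189 / 84.535696 = 9.342990


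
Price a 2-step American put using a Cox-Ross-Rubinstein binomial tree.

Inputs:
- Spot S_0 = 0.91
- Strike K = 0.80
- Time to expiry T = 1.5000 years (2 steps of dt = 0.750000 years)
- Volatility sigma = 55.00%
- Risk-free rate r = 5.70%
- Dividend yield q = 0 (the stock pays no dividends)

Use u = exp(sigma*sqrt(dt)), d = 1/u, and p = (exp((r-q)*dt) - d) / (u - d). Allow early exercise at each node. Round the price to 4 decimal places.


dt = T/N = 0.750000
u = exp(sigma*sqrt(dt)) = 1.610128; d = 1/u = 0.621068
p = (exp((r-q)*dt) - d) / (u - d) = 0.427283
Discount per step: exp(-r*dt) = 0.958151
Stock lattice S(k, i) with i counting down-moves:
  k=0: S(0,0) = 0.9100
  k=1: S(1,0) = 1.4652; S(1,1) = 0.5652
  k=2: S(2,0) = 2.3592; S(2,1) = 0.9100; S(2,2) = 0.3510
Terminal payoffs V(N, i) = max(K - S_T, 0):
  V(2,0) = 0.000000; V(2,1) = 0.000000; V(2,2) = 0.448989
Backward induction: V(k, i) = exp(-r*dt) * [p * V(k+1, i) + (1-p) * V(k+1, i+1)]; then take max(V_cont, immediate exercise) for American.
  V(1,0) = exp(-r*dt) * [p*0.000000 + (1-p)*0.000000] = 0.000000; exercise = 0.000000; V(1,0) = max -> 0.000000
  V(1,1) = exp(-r*dt) * [p*0.000000 + (1-p)*0.448989] = 0.246383; exercise = 0.234828; V(1,1) = max -> 0.246383
  V(0,0) = exp(-r*dt) * [p*0.000000 + (1-p)*0.246383] = 0.135202; exercise = 0.000000; V(0,0) = max -> 0.135202

Answer: Price = V(0,0) = 0.1352


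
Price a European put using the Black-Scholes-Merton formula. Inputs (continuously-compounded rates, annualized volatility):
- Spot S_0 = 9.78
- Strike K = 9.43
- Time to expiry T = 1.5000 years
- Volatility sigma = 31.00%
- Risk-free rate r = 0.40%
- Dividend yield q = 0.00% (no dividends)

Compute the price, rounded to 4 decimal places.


d1 = (ln(S/K) + (r - q + 0.5*sigma^2) * T) / (sigma * sqrt(T)) = 0.30162539
d2 = d1 - sigma * sqrt(T) = -0.07804552
exp(-rT) = 0.99401796; exp(-qT) = 1.00000000
P = K * exp(-rT) * N(-d2) - S_0 * exp(-qT) * N(-d1)
N(-d1) = 0.38146882; N(-d2) = 0.53110408
P = 9.4300 * 0.99401796 * 0.53110408 - 9.7800 * 1.00000000 * 0.38146882 = 1.2476

Answer: Price = 1.2476


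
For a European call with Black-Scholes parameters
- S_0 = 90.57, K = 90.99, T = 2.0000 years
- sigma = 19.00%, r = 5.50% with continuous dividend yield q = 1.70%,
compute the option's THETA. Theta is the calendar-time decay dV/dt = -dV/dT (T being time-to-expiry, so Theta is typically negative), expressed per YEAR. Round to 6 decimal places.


Answer: Theta = -3.665992

Derivation:
d1 = 0.3999746606; d2 = 0.1312740837
phi(d1) = 0.3682738729; exp(-qT) = 0.9665715046; exp(-rT) = 0.8958341353
Theta = -S*exp(-qT)*phi(d1)*sigma/(2*sqrt(T)) - r*K*exp(-rT)*N(d2) + q*S*exp(-qT)*N(d1)
N(d1) = 0.6554124098; N(d2) = 0.5522207537; sqrt(T) = 1.4142135624
Term 1 = -90.5700 * 0.9665715046 * 0.3682738729 * 0.1900 / (2 * 1.4142135624) = -2.1656978821
Term 2 = -0.0550 * 90.9900 * 0.8958341353 * 0.5522207537 = -2.4756924139
Term 3 = 0.0170 * 90.5700 * 0.9665715046 * 0.6554124098 = 0.9753981711
Theta = -2.1656978821 + (-2.4756924139) + (0.9753981711) = -3.665992


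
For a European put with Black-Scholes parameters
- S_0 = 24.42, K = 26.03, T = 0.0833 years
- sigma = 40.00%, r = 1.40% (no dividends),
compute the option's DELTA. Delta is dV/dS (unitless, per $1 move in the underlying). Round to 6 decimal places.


Answer: Delta = -0.686239

Derivation:
d1 = -0.4852189398; d2 = -0.6006658973
phi(d1) = 0.3546381720; exp(-qT) = 1.0000000000; exp(-rT) = 0.9988344797
N(-d1) = 0.6862394758
Delta = -exp(-qT) * N(-d1) = -1.0000000000 * 0.6862394758 = -0.686239


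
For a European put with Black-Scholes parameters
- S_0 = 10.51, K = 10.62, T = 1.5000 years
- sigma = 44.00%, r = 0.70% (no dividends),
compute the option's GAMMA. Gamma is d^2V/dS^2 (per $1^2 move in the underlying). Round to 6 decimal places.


Answer: Gamma = 0.067924

Derivation:
d1 = 0.2696074848; d2 = -0.2692802586
phi(d1) = 0.3847034000; exp(-qT) = 1.0000000000; exp(-rT) = 0.9895549326
Gamma = exp(-qT) * phi(d1) / (S * sigma * sqrt(T)) = 1.0000000000 * 0.3847034000 / (10.5100 * 0.4400 * 1.2247448714) = 0.067924


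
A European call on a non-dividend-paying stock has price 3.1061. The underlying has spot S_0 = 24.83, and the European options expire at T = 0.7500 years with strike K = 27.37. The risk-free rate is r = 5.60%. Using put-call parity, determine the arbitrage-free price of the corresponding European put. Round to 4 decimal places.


Answer: Put price = 4.5204

Derivation:
Put-call parity: C - P = S_0 * exp(-qT) - K * exp(-rT).
S_0 * exp(-qT) = 24.8300 * 1.00000000 = 24.83000000
K * exp(-rT) = 27.3700 * 0.95886978 = 26.24426589
P = C - S*exp(-qT) + K*exp(-rT)
P = 3.1061 - 24.83000000 + 26.24426589 = 4.5204


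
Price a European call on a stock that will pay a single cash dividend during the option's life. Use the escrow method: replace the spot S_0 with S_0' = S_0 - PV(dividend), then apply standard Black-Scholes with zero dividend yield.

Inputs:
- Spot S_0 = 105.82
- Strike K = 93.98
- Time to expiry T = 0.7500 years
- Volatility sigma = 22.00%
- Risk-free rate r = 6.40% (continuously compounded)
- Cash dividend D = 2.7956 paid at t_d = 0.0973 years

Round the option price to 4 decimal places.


Answer: Price = 15.9233

Derivation:
PV(D) = D * exp(-r * t_d) = 2.7956 * 0.99379215 = 2.77824533
S_0' = S_0 - PV(D) = 105.8200 - 2.77824533 = 103.04175467
d1 = (ln(S_0'/K) + (r + sigma^2/2)*T) / (sigma*sqrt(T)) = 0.83034672
d2 = d1 - sigma*sqrt(T) = 0.63982113
exp(-rT) = 0.95313379
N(d1) = 0.79682861; N(d2) = 0.73885555
C = S_0' * N(d1) - K * exp(-rT) * N(d2) = 103.04175467 * 0.79682861 - 93.9800 * 0.95313379 * 0.73885555 = 15.9233


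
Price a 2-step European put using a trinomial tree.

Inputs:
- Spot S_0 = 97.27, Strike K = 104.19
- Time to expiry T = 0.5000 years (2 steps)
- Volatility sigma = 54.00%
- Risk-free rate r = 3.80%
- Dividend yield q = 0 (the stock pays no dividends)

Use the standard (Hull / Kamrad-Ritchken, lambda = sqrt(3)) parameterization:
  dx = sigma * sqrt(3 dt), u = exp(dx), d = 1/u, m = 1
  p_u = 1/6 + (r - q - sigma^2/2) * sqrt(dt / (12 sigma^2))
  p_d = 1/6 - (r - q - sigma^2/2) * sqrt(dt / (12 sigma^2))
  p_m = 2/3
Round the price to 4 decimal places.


dt = T/N = 0.250000; dx = sigma*sqrt(3*dt) = 0.467654
u = exp(dx) = 1.596245; d = 1/u = 0.626470
p_u = 0.137853, p_m = 0.666667, p_d = 0.195481
Discount per step: exp(-r*dt) = 0.990545
Stock lattice S(k, j) with j the centered position index:
  k=0: S(0,+0) = 97.2700
  k=1: S(1,-1) = 60.9368; S(1,+0) = 97.2700; S(1,+1) = 155.2667
  k=2: S(2,-2) = 38.1751; S(2,-1) = 60.9368; S(2,+0) = 97.2700; S(2,+1) = 155.2667; S(2,+2) = 247.8436
Terminal payoffs V(N, j) = max(K - S_T, 0):
  V(2,-2) = 66.014911; V(2,-1) = 43.253222; V(2,+0) = 6.920000; V(2,+1) = 0.000000; V(2,+2) = 0.000000
Backward induction: V(k, j) = exp(-r*dt) * [p_u * V(k+1, j+1) + p_m * V(k+1, j) + p_d * V(k+1, j-1)]
  V(1,-1) = exp(-r*dt) * [p_u*6.920000 + p_m*43.253222 + p_d*66.014911] = 42.290391
  V(1,+0) = exp(-r*dt) * [p_u*0.000000 + p_m*6.920000 + p_d*43.253222] = 12.944941
  V(1,+1) = exp(-r*dt) * [p_u*0.000000 + p_m*0.000000 + p_d*6.920000] = 1.339937
  V(0,+0) = exp(-r*dt) * [p_u*1.339937 + p_m*12.944941 + p_d*42.290391] = 16.920124

Answer: Price = V(0,0) = 16.9201


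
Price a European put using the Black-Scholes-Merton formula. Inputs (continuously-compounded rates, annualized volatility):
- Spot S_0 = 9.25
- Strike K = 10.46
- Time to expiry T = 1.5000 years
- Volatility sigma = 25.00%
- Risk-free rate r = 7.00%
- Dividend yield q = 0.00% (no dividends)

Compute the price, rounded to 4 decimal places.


d1 = (ln(S/K) + (r - q + 0.5*sigma^2) * T) / (sigma * sqrt(T)) = 0.09451795
d2 = d1 - sigma * sqrt(T) = -0.21166827
exp(-rT) = 0.90032452; exp(-qT) = 1.00000000
P = K * exp(-rT) * N(-d2) - S_0 * exp(-qT) * N(-d1)
N(-d1) = 0.46234886; N(-d2) = 0.58381708
P = 10.4600 * 0.90032452 * 0.58381708 - 9.2500 * 1.00000000 * 0.46234886 = 1.2213

Answer: Price = 1.2213


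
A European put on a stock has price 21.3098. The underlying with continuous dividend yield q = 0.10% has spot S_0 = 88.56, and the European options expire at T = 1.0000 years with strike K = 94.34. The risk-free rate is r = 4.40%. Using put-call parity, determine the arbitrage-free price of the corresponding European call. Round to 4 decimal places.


Answer: Call price = 19.5022

Derivation:
Put-call parity: C - P = S_0 * exp(-qT) - K * exp(-rT).
S_0 * exp(-qT) = 88.5600 * 0.99900050 = 88.47148427
K * exp(-rT) = 94.3400 * 0.95695396 = 90.27903635
C = P + S*exp(-qT) - K*exp(-rT)
C = 21.3098 + 88.47148427 - 90.27903635 = 19.5022


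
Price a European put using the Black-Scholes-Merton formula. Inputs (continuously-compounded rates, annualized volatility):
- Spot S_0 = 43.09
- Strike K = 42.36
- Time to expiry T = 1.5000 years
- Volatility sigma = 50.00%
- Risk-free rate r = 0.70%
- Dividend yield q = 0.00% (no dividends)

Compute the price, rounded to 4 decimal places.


Answer: Price = 9.6476

Derivation:
d1 = (ln(S/K) + (r - q + 0.5*sigma^2) * T) / (sigma * sqrt(T)) = 0.35123467
d2 = d1 - sigma * sqrt(T) = -0.26113776
exp(-rT) = 0.98955493; exp(-qT) = 1.00000000
P = K * exp(-rT) * N(-d2) - S_0 * exp(-qT) * N(-d1)
N(-d1) = 0.36270615; N(-d2) = 0.60300687
P = 42.3600 * 0.98955493 * 0.60300687 - 43.0900 * 1.00000000 * 0.36270615 = 9.6476


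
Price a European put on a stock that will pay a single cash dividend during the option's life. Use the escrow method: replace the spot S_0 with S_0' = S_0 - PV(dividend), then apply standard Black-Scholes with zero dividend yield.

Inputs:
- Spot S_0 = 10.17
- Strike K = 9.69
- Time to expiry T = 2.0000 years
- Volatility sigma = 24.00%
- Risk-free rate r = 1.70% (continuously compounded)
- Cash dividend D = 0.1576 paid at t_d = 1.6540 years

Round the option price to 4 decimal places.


Answer: Price = 1.0059

Derivation:
PV(D) = D * exp(-r * t_d) = 0.1576 * 0.97227363 = 0.15323032
S_0' = S_0 - PV(D) = 10.1700 - 0.15323032 = 10.01676968
d1 = (ln(S_0'/K) + (r + sigma^2/2)*T) / (sigma*sqrt(T)) = 0.36759603
d2 = d1 - sigma*sqrt(T) = 0.02818478
exp(-rT) = 0.96657150
N(-d1) = 0.35658724; N(-d2) = 0.48875739
P = K * exp(-rT) * N(-d2) - S_0' * N(-d1) = 9.6900 * 0.96657150 * 0.48875739 - 10.01676968 * 0.35658724 = 1.0059


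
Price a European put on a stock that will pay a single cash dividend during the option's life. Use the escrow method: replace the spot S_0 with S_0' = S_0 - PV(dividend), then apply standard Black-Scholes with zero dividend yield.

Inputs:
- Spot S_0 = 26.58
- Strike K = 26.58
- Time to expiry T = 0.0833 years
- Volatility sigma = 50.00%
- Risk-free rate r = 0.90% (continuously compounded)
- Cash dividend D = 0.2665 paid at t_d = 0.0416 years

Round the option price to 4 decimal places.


Answer: Price = 1.6471

Derivation:
PV(D) = D * exp(-r * t_d) = 0.2665 * 0.99962567 = 0.26640024
S_0' = S_0 - PV(D) = 26.5800 - 0.26640024 = 26.31359976
d1 = (ln(S_0'/K) + (r + sigma^2/2)*T) / (sigma*sqrt(T)) = 0.00754669
d2 = d1 - sigma*sqrt(T) = -0.13676200
exp(-rT) = 0.99925058
N(-d1) = 0.49698933; N(-d2) = 0.55439054
P = K * exp(-rT) * N(-d2) - S_0' * N(-d1) = 26.5800 * 0.99925058 * 0.55439054 - 26.31359976 * 0.49698933 = 1.6471


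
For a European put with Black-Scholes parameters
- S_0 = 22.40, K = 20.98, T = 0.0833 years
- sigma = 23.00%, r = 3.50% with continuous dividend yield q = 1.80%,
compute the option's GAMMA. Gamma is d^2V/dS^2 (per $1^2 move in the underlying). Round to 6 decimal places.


d1 = 1.0411066298; d2 = 0.9747246292
phi(d1) = 0.2320296670; exp(-qT) = 0.9985017235; exp(-rT) = 0.9970887459
Gamma = exp(-qT) * phi(d1) / (S * sigma * sqrt(T)) = 0.9985017235 * 0.2320296670 / (22.4000 * 0.2300 * 0.2886173938) = 0.155810

Answer: Gamma = 0.155810


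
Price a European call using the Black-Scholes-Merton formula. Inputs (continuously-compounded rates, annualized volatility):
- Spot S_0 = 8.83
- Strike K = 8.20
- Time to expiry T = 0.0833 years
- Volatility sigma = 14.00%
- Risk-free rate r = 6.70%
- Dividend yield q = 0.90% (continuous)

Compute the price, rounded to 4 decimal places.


Answer: Price = 0.6723

Derivation:
d1 = (ln(S/K) + (r - q + 0.5*sigma^2) * T) / (sigma * sqrt(T)) = 1.97168100
d2 = d1 - sigma * sqrt(T) = 1.93127456
exp(-rT) = 0.99443445; exp(-qT) = 0.99925058
C = S_0 * exp(-qT) * N(d1) - K * exp(-rT) * N(d2)
N(d1) = 0.97567698; N(d2) = 0.97327545
C = 8.8300 * 0.99925058 * 0.97567698 - 8.2000 * 0.99443445 * 0.97327545 = 0.6723


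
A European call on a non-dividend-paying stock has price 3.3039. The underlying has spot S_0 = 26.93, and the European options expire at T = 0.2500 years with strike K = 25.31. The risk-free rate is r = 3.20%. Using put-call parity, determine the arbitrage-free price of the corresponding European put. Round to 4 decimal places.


Answer: Put price = 1.4822

Derivation:
Put-call parity: C - P = S_0 * exp(-qT) - K * exp(-rT).
S_0 * exp(-qT) = 26.9300 * 1.00000000 = 26.93000000
K * exp(-rT) = 25.3100 * 0.99203191 = 25.10832776
P = C - S*exp(-qT) + K*exp(-rT)
P = 3.3039 - 26.93000000 + 25.10832776 = 1.4822


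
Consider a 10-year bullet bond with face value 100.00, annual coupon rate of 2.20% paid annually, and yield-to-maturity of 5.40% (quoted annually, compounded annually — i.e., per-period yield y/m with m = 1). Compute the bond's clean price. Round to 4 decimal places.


Answer: Price = 75.7635

Derivation:
Coupon per period c = face * coupon_rate / m = 2.200000
Periods per year m = 1; per-period yield y/m = 0.054000
Number of cashflows N = 10
Cashflows (t years, CF_t, discount factor 1/(1+y/m)^(m*t), PV):
  t = 1.0000: CF_t = 2.200000, DF = 0.948767, PV = 2.087287
  t = 2.0000: CF_t = 2.200000, DF = 0.900158, PV = 1.980348
  t = 3.0000: CF_t = 2.200000, DF = 0.854040, PV = 1.878888
  t = 4.0000: CF_t = 2.200000, DF = 0.810285, PV = 1.782626
  t = 5.0000: CF_t = 2.200000, DF = 0.768771, PV = 1.691296
  t = 6.0000: CF_t = 2.200000, DF = 0.729384, PV = 1.604645
  t = 7.0000: CF_t = 2.200000, DF = 0.692015, PV = 1.522434
  t = 8.0000: CF_t = 2.200000, DF = 0.656561, PV = 1.444434
  t = 9.0000: CF_t = 2.200000, DF = 0.622923, PV = 1.370431
  t = 10.0000: CF_t = 102.200000, DF = 0.591009, PV = 60.401092
Price P = sum_t PV_t = 75.763480


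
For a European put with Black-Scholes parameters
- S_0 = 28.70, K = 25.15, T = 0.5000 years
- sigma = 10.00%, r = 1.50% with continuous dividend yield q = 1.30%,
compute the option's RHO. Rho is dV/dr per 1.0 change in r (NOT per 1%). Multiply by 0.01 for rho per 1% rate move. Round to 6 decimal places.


Answer: Rho = -0.404867

Derivation:
d1 = 1.9168141195; d2 = 1.8461034414
phi(d1) = 0.0635437447; exp(-qT) = 0.9935210793; exp(-rT) = 0.9925280548
N(-d2) = 0.0324385936
Rho = -K*T*exp(-rT)*N(-d2) = -25.1500 * 0.5000 * 0.9925280548 * 0.0324385936 = -0.404867


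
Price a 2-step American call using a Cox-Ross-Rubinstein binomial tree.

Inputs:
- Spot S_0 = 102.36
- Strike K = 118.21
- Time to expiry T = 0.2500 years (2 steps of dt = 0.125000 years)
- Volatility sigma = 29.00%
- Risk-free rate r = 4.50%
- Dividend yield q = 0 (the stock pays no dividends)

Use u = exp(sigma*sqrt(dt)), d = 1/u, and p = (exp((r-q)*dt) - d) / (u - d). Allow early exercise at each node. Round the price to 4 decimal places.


dt = T/N = 0.125000
u = exp(sigma*sqrt(dt)) = 1.107971; d = 1/u = 0.902551
p = (exp((r-q)*dt) - d) / (u - d) = 0.501850
Discount per step: exp(-r*dt) = 0.994391
Stock lattice S(k, i) with i counting down-moves:
  k=0: S(0,0) = 102.3600
  k=1: S(1,0) = 113.4119; S(1,1) = 92.3851
  k=2: S(2,0) = 125.6571; S(2,1) = 102.3600; S(2,2) = 83.3822
Terminal payoffs V(N, i) = max(S_T - K, 0):
  V(2,0) = 7.447126; V(2,1) = 0.000000; V(2,2) = 0.000000
Backward induction: V(k, i) = exp(-r*dt) * [p * V(k+1, i) + (1-p) * V(k+1, i+1)]; then take max(V_cont, immediate exercise) for American.
  V(1,0) = exp(-r*dt) * [p*7.447126 + (1-p)*0.000000] = 3.716376; exercise = 0.000000; V(1,0) = max -> 3.716376
  V(1,1) = exp(-r*dt) * [p*0.000000 + (1-p)*0.000000] = 0.000000; exercise = 0.000000; V(1,1) = max -> 0.000000
  V(0,0) = exp(-r*dt) * [p*3.716376 + (1-p)*0.000000] = 1.854601; exercise = 0.000000; V(0,0) = max -> 1.854601

Answer: Price = V(0,0) = 1.8546


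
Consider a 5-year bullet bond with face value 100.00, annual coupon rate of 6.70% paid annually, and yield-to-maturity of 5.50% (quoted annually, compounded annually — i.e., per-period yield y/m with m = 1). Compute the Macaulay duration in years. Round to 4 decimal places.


Answer: Macaulay duration = 4.4266 years

Derivation:
Coupon per period c = face * coupon_rate / m = 6.700000
Periods per year m = 1; per-period yield y/m = 0.055000
Number of cashflows N = 5
Cashflows (t years, CF_t, discount factor 1/(1+y/m)^(m*t), PV):
  t = 1.0000: CF_t = 6.700000, DF = 0.947867, PV = 6.350711
  t = 2.0000: CF_t = 6.700000, DF = 0.898452, PV = 6.019631
  t = 3.0000: CF_t = 6.700000, DF = 0.851614, PV = 5.705812
  t = 4.0000: CF_t = 6.700000, DF = 0.807217, PV = 5.408352
  t = 5.0000: CF_t = 106.700000, DF = 0.765134, PV = 81.639836
Price P = sum_t PV_t = 105.124341
Macaulay numerator sum_t t * PV_t:
  t * PV_t at t = 1.0000: 6.350711
  t * PV_t at t = 2.0000: 12.039262
  t * PV_t at t = 3.0000: 17.117435
  t * PV_t at t = 4.0000: 21.633409
  t * PV_t at t = 5.0000: 408.199178
Macaulay duration D = (sum_t t * PV_t) / P = 465.339994 / 105.124341 = 4.426568


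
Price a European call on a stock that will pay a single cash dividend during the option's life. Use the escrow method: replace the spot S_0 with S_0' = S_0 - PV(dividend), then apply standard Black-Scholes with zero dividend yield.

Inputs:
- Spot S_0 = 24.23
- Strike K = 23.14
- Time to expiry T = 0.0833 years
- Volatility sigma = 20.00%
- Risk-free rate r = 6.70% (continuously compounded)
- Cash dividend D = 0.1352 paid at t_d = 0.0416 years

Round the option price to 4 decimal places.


PV(D) = D * exp(-r * t_d) = 0.1352 * 0.99721668 = 0.13482370
S_0' = S_0 - PV(D) = 24.2300 - 0.13482370 = 24.09517630
d1 = (ln(S_0'/K) + (r + sigma^2/2)*T) / (sigma*sqrt(T)) = 0.82628501
d2 = d1 - sigma*sqrt(T) = 0.76856153
exp(-rT) = 0.99443445
N(d1) = 0.79567878; N(d2) = 0.77892318
C = S_0' * N(d1) - K * exp(-rT) * N(d2) = 24.09517630 * 0.79567878 - 23.1400 * 0.99443445 * 0.77892318 = 1.2481

Answer: Price = 1.2481


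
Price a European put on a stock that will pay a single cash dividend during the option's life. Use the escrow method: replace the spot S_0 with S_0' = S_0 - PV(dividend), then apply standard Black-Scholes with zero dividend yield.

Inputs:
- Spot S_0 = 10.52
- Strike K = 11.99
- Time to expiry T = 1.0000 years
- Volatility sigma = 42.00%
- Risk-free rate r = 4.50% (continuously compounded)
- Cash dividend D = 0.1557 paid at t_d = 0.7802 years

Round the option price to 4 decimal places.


Answer: Price = 2.4127

Derivation:
PV(D) = D * exp(-r * t_d) = 0.1557 * 0.96550017 = 0.15032838
S_0' = S_0 - PV(D) = 10.5200 - 0.15032838 = 10.36967162
d1 = (ln(S_0'/K) + (r + sigma^2/2)*T) / (sigma*sqrt(T)) = -0.02854194
d2 = d1 - sigma*sqrt(T) = -0.44854194
exp(-rT) = 0.95599748
N(-d1) = 0.51138504; N(-d2) = 0.67311894
P = K * exp(-rT) * N(-d2) - S_0' * N(-d1) = 11.9900 * 0.95599748 * 0.67311894 - 10.36967162 * 0.51138504 = 2.4127


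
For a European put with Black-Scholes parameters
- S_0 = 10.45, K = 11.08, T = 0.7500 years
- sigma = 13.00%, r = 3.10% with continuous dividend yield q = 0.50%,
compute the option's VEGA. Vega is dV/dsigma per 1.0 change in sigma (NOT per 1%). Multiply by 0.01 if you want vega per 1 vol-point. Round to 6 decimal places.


Answer: Vega = 3.448315

Derivation:
d1 = -0.2904711639; d2 = -0.4030544664
phi(d1) = 0.3824622659; exp(-qT) = 0.9962570225; exp(-rT) = 0.9770181987
Vega = S * exp(-qT) * phi(d1) * sqrt(T) = 10.4500 * 0.9962570225 * 0.3824622659 * 0.8660254038 = 3.448315


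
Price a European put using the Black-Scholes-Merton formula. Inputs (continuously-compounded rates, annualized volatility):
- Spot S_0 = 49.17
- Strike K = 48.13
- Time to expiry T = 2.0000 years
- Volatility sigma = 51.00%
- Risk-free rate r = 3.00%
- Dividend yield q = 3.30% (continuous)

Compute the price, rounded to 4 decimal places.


Answer: Price = 12.5155

Derivation:
d1 = (ln(S/K) + (r - q + 0.5*sigma^2) * T) / (sigma * sqrt(T)) = 0.38194580
d2 = d1 - sigma * sqrt(T) = -0.33930311
exp(-rT) = 0.94176453; exp(-qT) = 0.93613086
P = K * exp(-rT) * N(-d2) - S_0 * exp(-qT) * N(-d1)
N(-d1) = 0.35125078; N(-d2) = 0.63280930
P = 48.1300 * 0.94176453 * 0.63280930 - 49.1700 * 0.93613086 * 0.35125078 = 12.5155


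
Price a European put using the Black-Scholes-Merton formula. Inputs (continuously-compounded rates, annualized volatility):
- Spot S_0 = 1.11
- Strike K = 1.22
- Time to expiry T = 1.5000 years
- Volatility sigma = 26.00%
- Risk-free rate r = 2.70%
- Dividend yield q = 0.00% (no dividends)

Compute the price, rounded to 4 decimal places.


d1 = (ln(S/K) + (r - q + 0.5*sigma^2) * T) / (sigma * sqrt(T)) = -0.01033447
d2 = d1 - sigma * sqrt(T) = -0.32876814
exp(-rT) = 0.96030916; exp(-qT) = 1.00000000
P = K * exp(-rT) * N(-d2) - S_0 * exp(-qT) * N(-d1)
N(-d1) = 0.50412278; N(-d2) = 0.62883453
P = 1.2200 * 0.96030916 * 0.62883453 - 1.1100 * 1.00000000 * 0.50412278 = 0.1772

Answer: Price = 0.1772


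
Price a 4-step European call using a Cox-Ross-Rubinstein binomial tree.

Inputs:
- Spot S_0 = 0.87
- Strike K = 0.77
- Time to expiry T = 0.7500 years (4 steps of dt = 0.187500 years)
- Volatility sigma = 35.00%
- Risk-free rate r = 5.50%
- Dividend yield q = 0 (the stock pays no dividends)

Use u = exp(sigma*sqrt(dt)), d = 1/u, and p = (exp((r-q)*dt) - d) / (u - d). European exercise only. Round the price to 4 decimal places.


Answer: Price = V(0,0) = 0.1804

Derivation:
dt = T/N = 0.187500
u = exp(sigma*sqrt(dt)) = 1.163642; d = 1/u = 0.859371
p = (exp((r-q)*dt) - d) / (u - d) = 0.496252
Discount per step: exp(-r*dt) = 0.989740
Stock lattice S(k, i) with i counting down-moves:
  k=0: S(0,0) = 0.8700
  k=1: S(1,0) = 1.0124; S(1,1) = 0.7477
  k=2: S(2,0) = 1.1780; S(2,1) = 0.8700; S(2,2) = 0.6425
  k=3: S(3,0) = 1.3708; S(3,1) = 1.0124; S(3,2) = 0.7477; S(3,3) = 0.5522
  k=4: S(4,0) = 1.5951; S(4,1) = 1.1780; S(4,2) = 0.8700; S(4,3) = 0.6425; S(4,4) = 0.4745
Terminal payoffs V(N, i) = max(S_T - K, 0):
  V(4,0) = 0.825131; V(4,1) = 0.408034; V(4,2) = 0.100000; V(4,3) = 0.000000; V(4,4) = 0.000000
Backward induction: V(k, i) = exp(-r*dt) * [p * V(k+1, i) + (1-p) * V(k+1, i+1)].
  V(3,0) = exp(-r*dt) * [p*0.825131 + (1-p)*0.408034] = 0.608709
  V(3,1) = exp(-r*dt) * [p*0.408034 + (1-p)*0.100000] = 0.250268
  V(3,2) = exp(-r*dt) * [p*0.100000 + (1-p)*0.000000] = 0.049116
  V(3,3) = exp(-r*dt) * [p*0.000000 + (1-p)*0.000000] = 0.000000
  V(2,0) = exp(-r*dt) * [p*0.608709 + (1-p)*0.250268] = 0.423752
  V(2,1) = exp(-r*dt) * [p*0.250268 + (1-p)*0.049116] = 0.147410
  V(2,2) = exp(-r*dt) * [p*0.049116 + (1-p)*0.000000] = 0.024124
  V(1,0) = exp(-r*dt) * [p*0.423752 + (1-p)*0.147410] = 0.281626
  V(1,1) = exp(-r*dt) * [p*0.147410 + (1-p)*0.024124] = 0.084430
  V(0,0) = exp(-r*dt) * [p*0.281626 + (1-p)*0.084430] = 0.180419


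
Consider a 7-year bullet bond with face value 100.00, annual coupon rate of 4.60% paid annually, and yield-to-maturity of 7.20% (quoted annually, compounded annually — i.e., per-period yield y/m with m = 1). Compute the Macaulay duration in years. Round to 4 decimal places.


Coupon per period c = face * coupon_rate / m = 4.600000
Periods per year m = 1; per-period yield y/m = 0.072000
Number of cashflows N = 7
Cashflows (t years, CF_t, discount factor 1/(1+y/m)^(m*t), PV):
  t = 1.0000: CF_t = 4.600000, DF = 0.932836, PV = 4.291045
  t = 2.0000: CF_t = 4.600000, DF = 0.870183, PV = 4.002840
  t = 3.0000: CF_t = 4.600000, DF = 0.811738, PV = 3.733993
  t = 4.0000: CF_t = 4.600000, DF = 0.757218, PV = 3.483202
  t = 5.0000: CF_t = 4.600000, DF = 0.706360, PV = 3.249256
  t = 6.0000: CF_t = 4.600000, DF = 0.658918, PV = 3.031022
  t = 7.0000: CF_t = 104.600000, DF = 0.614662, PV = 64.293666
Price P = sum_t PV_t = 86.085024
Macaulay numerator sum_t t * PV_t:
  t * PV_t at t = 1.0000: 4.291045
  t * PV_t at t = 2.0000: 8.005681
  t * PV_t at t = 3.0000: 11.201978
  t * PV_t at t = 4.0000: 13.932809
  t * PV_t at t = 5.0000: 16.246279
  t * PV_t at t = 6.0000: 18.186133
  t * PV_t at t = 7.0000: 450.055659
Macaulay duration D = (sum_t t * PV_t) / P = 521.919584 / 86.085024 = 6.062838

Answer: Macaulay duration = 6.0628 years


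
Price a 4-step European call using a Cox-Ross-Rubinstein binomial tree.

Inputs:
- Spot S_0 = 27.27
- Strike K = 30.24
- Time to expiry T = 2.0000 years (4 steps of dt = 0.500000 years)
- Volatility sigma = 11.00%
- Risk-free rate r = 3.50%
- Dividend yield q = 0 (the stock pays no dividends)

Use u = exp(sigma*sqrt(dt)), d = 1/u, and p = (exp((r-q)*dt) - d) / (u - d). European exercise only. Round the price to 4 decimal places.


Answer: Price = V(0,0) = 1.3242

Derivation:
dt = T/N = 0.500000
u = exp(sigma*sqrt(dt)) = 1.080887; d = 1/u = 0.925166
p = (exp((r-q)*dt) - d) / (u - d) = 0.593934
Discount per step: exp(-r*dt) = 0.982652
Stock lattice S(k, i) with i counting down-moves:
  k=0: S(0,0) = 27.2700
  k=1: S(1,0) = 29.4758; S(1,1) = 25.2293
  k=2: S(2,0) = 31.8600; S(2,1) = 27.2700; S(2,2) = 23.3413
  k=3: S(3,0) = 34.4370; S(3,1) = 29.4758; S(3,2) = 25.2293; S(3,3) = 21.5946
  k=4: S(4,0) = 37.2225; S(4,1) = 31.8600; S(4,2) = 27.2700; S(4,3) = 23.3413; S(4,4) = 19.9786
Terminal payoffs V(N, i) = max(S_T - K, 0):
  V(4,0) = 6.982528; V(4,1) = 1.619980; V(4,2) = 0.000000; V(4,3) = 0.000000; V(4,4) = 0.000000
Backward induction: V(k, i) = exp(-r*dt) * [p * V(k+1, i) + (1-p) * V(k+1, i+1)].
  V(3,0) = exp(-r*dt) * [p*6.982528 + (1-p)*1.619980] = 4.721626
  V(3,1) = exp(-r*dt) * [p*1.619980 + (1-p)*0.000000] = 0.945471
  V(3,2) = exp(-r*dt) * [p*0.000000 + (1-p)*0.000000] = 0.000000
  V(3,3) = exp(-r*dt) * [p*0.000000 + (1-p)*0.000000] = 0.000000
  V(2,0) = exp(-r*dt) * [p*4.721626 + (1-p)*0.945471] = 3.132950
  V(2,1) = exp(-r*dt) * [p*0.945471 + (1-p)*0.000000] = 0.551806
  V(2,2) = exp(-r*dt) * [p*0.000000 + (1-p)*0.000000] = 0.000000
  V(1,0) = exp(-r*dt) * [p*3.132950 + (1-p)*0.551806] = 2.048669
  V(1,1) = exp(-r*dt) * [p*0.551806 + (1-p)*0.000000] = 0.322051
  V(0,0) = exp(-r*dt) * [p*2.048669 + (1-p)*0.322051] = 1.324172


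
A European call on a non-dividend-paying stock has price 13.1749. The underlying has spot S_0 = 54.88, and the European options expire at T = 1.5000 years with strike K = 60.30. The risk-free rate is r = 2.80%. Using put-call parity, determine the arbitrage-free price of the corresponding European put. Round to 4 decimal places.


Answer: Put price = 16.1147

Derivation:
Put-call parity: C - P = S_0 * exp(-qT) - K * exp(-rT).
S_0 * exp(-qT) = 54.8800 * 1.00000000 = 54.88000000
K * exp(-rT) = 60.3000 * 0.95886978 = 57.81984777
P = C - S*exp(-qT) + K*exp(-rT)
P = 13.1749 - 54.88000000 + 57.81984777 = 16.1147


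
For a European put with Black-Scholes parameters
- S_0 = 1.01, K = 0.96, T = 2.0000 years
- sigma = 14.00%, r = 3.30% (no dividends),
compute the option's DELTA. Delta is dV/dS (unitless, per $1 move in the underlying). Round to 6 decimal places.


d1 = 0.6887842574; d2 = 0.4907943587
phi(d1) = 0.3146953000; exp(-qT) = 1.0000000000; exp(-rT) = 0.9361308643
N(-d1) = 0.2454795219
Delta = -exp(-qT) * N(-d1) = -1.0000000000 * 0.2454795219 = -0.245480

Answer: Delta = -0.245480


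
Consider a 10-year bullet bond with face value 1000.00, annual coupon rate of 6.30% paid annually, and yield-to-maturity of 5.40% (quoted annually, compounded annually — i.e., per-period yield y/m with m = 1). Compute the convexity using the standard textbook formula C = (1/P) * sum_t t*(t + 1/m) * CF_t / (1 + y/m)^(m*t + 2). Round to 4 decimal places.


Answer: Convexity = 70.4236

Derivation:
Coupon per period c = face * coupon_rate / m = 63.000000
Periods per year m = 1; per-period yield y/m = 0.054000
Number of cashflows N = 10
Cashflows (t years, CF_t, discount factor 1/(1+y/m)^(m*t), PV):
  t = 1.0000: CF_t = 63.000000, DF = 0.948767, PV = 59.772296
  t = 2.0000: CF_t = 63.000000, DF = 0.900158, PV = 56.709958
  t = 3.0000: CF_t = 63.000000, DF = 0.854040, PV = 53.804514
  t = 4.0000: CF_t = 63.000000, DF = 0.810285, PV = 51.047926
  t = 5.0000: CF_t = 63.000000, DF = 0.768771, PV = 48.432568
  t = 6.0000: CF_t = 63.000000, DF = 0.729384, PV = 45.951203
  t = 7.0000: CF_t = 63.000000, DF = 0.692015, PV = 43.596967
  t = 8.0000: CF_t = 63.000000, DF = 0.656561, PV = 41.363346
  t = 9.0000: CF_t = 63.000000, DF = 0.622923, PV = 39.244161
  t = 10.0000: CF_t = 1063.000000, DF = 0.591009, PV = 628.242273
Price P = sum_t PV_t = 1068.165213
Convexity numerator sum_t t*(t + 1/m) * CF_t / (1+y/m)^(m*t + 2):
  t = 1.0000: term = 107.609029
  t = 2.0000: term = 306.287559
  t = 3.0000: term = 581.190814
  t = 4.0000: term = 919.024057
  t = 5.0000: term = 1307.908999
  t = 6.0000: term = 1737.260530
  t = 7.0000: term = 2197.673030
  t = 8.0000: term = 2680.815570
  t = 9.0000: term = 3179.335353
  t = 10.0000: term = 62206.908563
Convexity = (1/P) * sum = 75224.013504 / 1068.165213 = 70.423575


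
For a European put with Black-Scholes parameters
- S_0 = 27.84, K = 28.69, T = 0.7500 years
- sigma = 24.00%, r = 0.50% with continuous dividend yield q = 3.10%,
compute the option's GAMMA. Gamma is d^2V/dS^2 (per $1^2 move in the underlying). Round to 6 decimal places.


Answer: Gamma = 0.066753

Derivation:
d1 = -0.1345937929; d2 = -0.3424398898
phi(d1) = 0.3953450790; exp(-qT) = 0.9770181987; exp(-rT) = 0.9962570225
Gamma = exp(-qT) * phi(d1) / (S * sigma * sqrt(T)) = 0.9770181987 * 0.3953450790 / (27.8400 * 0.2400 * 0.8660254038) = 0.066753


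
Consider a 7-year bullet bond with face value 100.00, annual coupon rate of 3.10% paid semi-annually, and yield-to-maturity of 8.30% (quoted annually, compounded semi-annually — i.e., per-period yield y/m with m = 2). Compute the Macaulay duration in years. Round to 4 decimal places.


Coupon per period c = face * coupon_rate / m = 1.550000
Periods per year m = 2; per-period yield y/m = 0.041500
Number of cashflows N = 14
Cashflows (t years, CF_t, discount factor 1/(1+y/m)^(m*t), PV):
  t = 0.5000: CF_t = 1.550000, DF = 0.960154, PV = 1.488238
  t = 1.0000: CF_t = 1.550000, DF = 0.921895, PV = 1.428937
  t = 1.5000: CF_t = 1.550000, DF = 0.885161, PV = 1.371999
  t = 2.0000: CF_t = 1.550000, DF = 0.849890, PV = 1.317330
  t = 2.5000: CF_t = 1.550000, DF = 0.816025, PV = 1.264839
  t = 3.0000: CF_t = 1.550000, DF = 0.783510, PV = 1.214440
  t = 3.5000: CF_t = 1.550000, DF = 0.752290, PV = 1.166049
  t = 4.0000: CF_t = 1.550000, DF = 0.722314, PV = 1.119586
  t = 4.5000: CF_t = 1.550000, DF = 0.693532, PV = 1.074975
  t = 5.0000: CF_t = 1.550000, DF = 0.665897, PV = 1.032141
  t = 5.5000: CF_t = 1.550000, DF = 0.639364, PV = 0.991014
  t = 6.0000: CF_t = 1.550000, DF = 0.613887, PV = 0.951525
  t = 6.5000: CF_t = 1.550000, DF = 0.589426, PV = 0.913611
  t = 7.0000: CF_t = 101.550000, DF = 0.565940, PV = 57.471177
Price P = sum_t PV_t = 72.805861
Macaulay numerator sum_t t * PV_t:
  t * PV_t at t = 0.5000: 0.744119
  t * PV_t at t = 1.0000: 1.428937
  t * PV_t at t = 1.5000: 2.057999
  t * PV_t at t = 2.0000: 2.634660
  t * PV_t at t = 2.5000: 3.162098
  t * PV_t at t = 3.0000: 3.643320
  t * PV_t at t = 3.5000: 4.081171
  t * PV_t at t = 4.0000: 4.478344
  t * PV_t at t = 4.5000: 4.837386
  t * PV_t at t = 5.0000: 5.160704
  t * PV_t at t = 5.5000: 5.450576
  t * PV_t at t = 6.0000: 5.709153
  t * PV_t at t = 6.5000: 5.938469
  t * PV_t at t = 7.0000: 402.298236
Macaulay duration D = (sum_t t * PV_t) / P = 451.625172 / 72.805861 = 6.203143

Answer: Macaulay duration = 6.2031 years


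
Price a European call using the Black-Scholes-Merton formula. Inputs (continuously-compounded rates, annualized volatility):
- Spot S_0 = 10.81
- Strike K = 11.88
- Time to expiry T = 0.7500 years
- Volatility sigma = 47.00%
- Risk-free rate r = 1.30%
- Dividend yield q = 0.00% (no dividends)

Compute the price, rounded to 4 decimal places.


Answer: Price = 1.3816

Derivation:
d1 = (ln(S/K) + (r - q + 0.5*sigma^2) * T) / (sigma * sqrt(T)) = -0.00441533
d2 = d1 - sigma * sqrt(T) = -0.41144727
exp(-rT) = 0.99029738; exp(-qT) = 1.00000000
C = S_0 * exp(-qT) * N(d1) - K * exp(-rT) * N(d2)
N(d1) = 0.49823854; N(d2) = 0.34037230
C = 10.8100 * 1.00000000 * 0.49823854 - 11.8800 * 0.99029738 * 0.34037230 = 1.3816


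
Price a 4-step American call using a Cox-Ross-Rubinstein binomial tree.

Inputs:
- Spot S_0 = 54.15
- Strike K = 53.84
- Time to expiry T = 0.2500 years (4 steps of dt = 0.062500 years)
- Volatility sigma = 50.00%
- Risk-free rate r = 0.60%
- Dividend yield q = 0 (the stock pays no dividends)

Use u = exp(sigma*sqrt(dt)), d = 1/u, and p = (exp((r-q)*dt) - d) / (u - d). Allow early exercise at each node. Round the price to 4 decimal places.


dt = T/N = 0.062500
u = exp(sigma*sqrt(dt)) = 1.133148; d = 1/u = 0.882497
p = (exp((r-q)*dt) - d) / (u - d) = 0.470287
Discount per step: exp(-r*dt) = 0.999625
Stock lattice S(k, i) with i counting down-moves:
  k=0: S(0,0) = 54.1500
  k=1: S(1,0) = 61.3600; S(1,1) = 47.7872
  k=2: S(2,0) = 69.5300; S(2,1) = 54.1500; S(2,2) = 42.1721
  k=3: S(3,0) = 78.7878; S(3,1) = 61.3600; S(3,2) = 47.7872; S(3,3) = 37.2167
  k=4: S(4,0) = 89.2783; S(4,1) = 69.5300; S(4,2) = 54.1500; S(4,3) = 42.1721; S(4,4) = 32.8436
Terminal payoffs V(N, i) = max(S_T - K, 0):
  V(4,0) = 35.438257; V(4,1) = 15.689976; V(4,2) = 0.310000; V(4,3) = 0.000000; V(4,4) = 0.000000
Backward induction: V(k, i) = exp(-r*dt) * [p * V(k+1, i) + (1-p) * V(k+1, i+1)]; then take max(V_cont, immediate exercise) for American.
  V(3,0) = exp(-r*dt) * [p*35.438257 + (1-p)*15.689976] = 24.967971; exercise = 24.947785; V(3,0) = max -> 24.967971
  V(3,1) = exp(-r*dt) * [p*15.689976 + (1-p)*0.310000] = 7.540175; exercise = 7.519989; V(3,1) = max -> 7.540175
  V(3,2) = exp(-r*dt) * [p*0.310000 + (1-p)*0.000000] = 0.145734; exercise = 0.000000; V(3,2) = max -> 0.145734
  V(3,3) = exp(-r*dt) * [p*0.000000 + (1-p)*0.000000] = 0.000000; exercise = 0.000000; V(3,3) = max -> 0.000000
  V(2,0) = exp(-r*dt) * [p*24.967971 + (1-p)*7.540175] = 15.730341; exercise = 15.689976; V(2,0) = max -> 15.730341
  V(2,1) = exp(-r*dt) * [p*7.540175 + (1-p)*0.145734] = 3.621885; exercise = 0.310000; V(2,1) = max -> 3.621885
  V(2,2) = exp(-r*dt) * [p*0.145734 + (1-p)*0.000000] = 0.068511; exercise = 0.000000; V(2,2) = max -> 0.068511
  V(1,0) = exp(-r*dt) * [p*15.730341 + (1-p)*3.621885] = 9.312842; exercise = 7.519989; V(1,0) = max -> 9.312842
  V(1,1) = exp(-r*dt) * [p*3.621885 + (1-p)*0.068511] = 1.738965; exercise = 0.000000; V(1,1) = max -> 1.738965
  V(0,0) = exp(-r*dt) * [p*9.312842 + (1-p)*1.738965] = 5.298873; exercise = 0.310000; V(0,0) = max -> 5.298873

Answer: Price = V(0,0) = 5.2989


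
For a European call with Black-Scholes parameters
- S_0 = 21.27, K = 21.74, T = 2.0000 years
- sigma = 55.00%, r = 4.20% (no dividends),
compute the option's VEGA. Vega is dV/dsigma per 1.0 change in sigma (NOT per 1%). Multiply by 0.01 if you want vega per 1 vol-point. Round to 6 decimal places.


d1 = 0.4688037574; d2 = -0.3090137019
phi(d1) = 0.3574259702; exp(-qT) = 1.0000000000; exp(-rT) = 0.9194312561
Vega = S * exp(-qT) * phi(d1) * sqrt(T) = 21.2700 * 1.0000000000 * 0.3574259702 * 1.4142135624 = 10.751488

Answer: Vega = 10.751488


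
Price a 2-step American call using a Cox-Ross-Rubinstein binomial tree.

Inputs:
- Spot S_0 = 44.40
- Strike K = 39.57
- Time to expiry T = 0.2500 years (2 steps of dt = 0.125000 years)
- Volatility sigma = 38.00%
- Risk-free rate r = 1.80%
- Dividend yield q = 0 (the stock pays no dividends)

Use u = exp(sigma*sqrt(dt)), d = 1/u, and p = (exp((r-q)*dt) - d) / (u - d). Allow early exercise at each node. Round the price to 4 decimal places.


Answer: Price = V(0,0) = 6.5540

Derivation:
dt = T/N = 0.125000
u = exp(sigma*sqrt(dt)) = 1.143793; d = 1/u = 0.874284
p = (exp((r-q)*dt) - d) / (u - d) = 0.474821
Discount per step: exp(-r*dt) = 0.997753
Stock lattice S(k, i) with i counting down-moves:
  k=0: S(0,0) = 44.4000
  k=1: S(1,0) = 50.7844; S(1,1) = 38.8182
  k=2: S(2,0) = 58.0869; S(2,1) = 44.4000; S(2,2) = 33.9381
Terminal payoffs V(N, i) = max(S_T - K, 0):
  V(2,0) = 18.516893; V(2,1) = 4.830000; V(2,2) = 0.000000
Backward induction: V(k, i) = exp(-r*dt) * [p * V(k+1, i) + (1-p) * V(k+1, i+1)]; then take max(V_cont, immediate exercise) for American.
  V(1,0) = exp(-r*dt) * [p*18.516893 + (1-p)*4.830000] = 11.303360; exercise = 11.214427; V(1,0) = max -> 11.303360
  V(1,1) = exp(-r*dt) * [p*4.830000 + (1-p)*0.000000] = 2.288230; exercise = 0.000000; V(1,1) = max -> 2.288230
  V(0,0) = exp(-r*dt) * [p*11.303360 + (1-p)*2.288230] = 6.554037; exercise = 4.830000; V(0,0) = max -> 6.554037
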